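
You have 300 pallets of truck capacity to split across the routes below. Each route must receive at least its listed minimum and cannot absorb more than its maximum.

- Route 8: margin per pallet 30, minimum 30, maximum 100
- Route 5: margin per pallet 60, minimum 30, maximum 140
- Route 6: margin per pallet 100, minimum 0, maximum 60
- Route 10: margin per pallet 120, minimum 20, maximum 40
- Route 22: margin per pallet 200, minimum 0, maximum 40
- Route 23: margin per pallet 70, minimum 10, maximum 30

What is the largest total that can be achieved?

Meeting every minimum uses 30+30+0+20+0+10 = 90 pallets, leaving 210.
Order the routes by margin per pallet: Route 22 200 > Route 10 120 > Route 6 100 > Route 23 70 > Route 5 60 > Route 8 30.
Give Route 22 40 more to hit its cap of 40 — 170 left.
Route 10: +20 to 40 (cap) — 150 left.
Route 6: +60 to 60 (cap) — 90 left.
Route 23 takes 20 more to reach its cap of 30 — 70 left.
Route 5: +70 (room for 110) → 100. Pool exhausted.
Total = 30×30 + 60×100 + 100×60 + 120×40 + 200×40 + 70×30 = 27800.

27800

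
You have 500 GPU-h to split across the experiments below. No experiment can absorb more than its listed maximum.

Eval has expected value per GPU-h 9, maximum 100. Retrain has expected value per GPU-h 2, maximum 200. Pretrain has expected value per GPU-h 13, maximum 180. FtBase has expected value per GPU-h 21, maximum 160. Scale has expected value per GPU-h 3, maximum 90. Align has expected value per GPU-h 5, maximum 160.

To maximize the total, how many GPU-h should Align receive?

Rank by expected value per GPU-h: FtBase 21 > Pretrain 13 > Eval 9 > Align 5 > Scale 3 > Retrain 2.
FtBase takes 160 to reach its cap of 160 → 340 left.
Pretrain: +180 to 180 (cap) → 160 left.
Eval: +100 to 100 (cap) → 60 left.
Only 60 left; Align takes them to reach 60.

60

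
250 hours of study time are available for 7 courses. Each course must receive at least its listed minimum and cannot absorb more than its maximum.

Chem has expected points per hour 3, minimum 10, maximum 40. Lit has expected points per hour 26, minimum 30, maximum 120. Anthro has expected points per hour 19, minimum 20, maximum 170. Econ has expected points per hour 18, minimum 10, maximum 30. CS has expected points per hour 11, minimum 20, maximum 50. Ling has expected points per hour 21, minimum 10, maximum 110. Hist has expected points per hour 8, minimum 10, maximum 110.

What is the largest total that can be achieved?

5270

Meeting every minimum uses 10+30+20+10+20+10+10 = 110 hours, leaving 140.
Highest expected points per hour first: Lit 26 > Ling 21 > Anthro 19 > Econ 18 > CS 11 > Hist 8 > Chem 3.
Give Lit 90 more to hit its cap of 120 → 50 left.
Only 50 left; Ling takes them to reach 60.
Total = 3×10 + 26×120 + 19×20 + 18×10 + 11×20 + 21×60 + 8×10 = 5270.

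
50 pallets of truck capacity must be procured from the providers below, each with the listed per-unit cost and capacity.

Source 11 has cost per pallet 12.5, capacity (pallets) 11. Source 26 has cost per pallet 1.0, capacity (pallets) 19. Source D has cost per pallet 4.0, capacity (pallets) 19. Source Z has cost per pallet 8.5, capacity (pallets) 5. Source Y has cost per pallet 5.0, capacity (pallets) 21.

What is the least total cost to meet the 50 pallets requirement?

Fill from the cheapest provider first.
Source 26 at 1.0: take all 19 pallets → 31 still needed.
Source D (4.0): use full 19 → 12 pallets to go.
Source Y (5.0): take the remaining 12 → done.
Source Z, Source 11: unused.
Cost = 19×1.0 + 19×4.0 + 12×5.0 = 155.

155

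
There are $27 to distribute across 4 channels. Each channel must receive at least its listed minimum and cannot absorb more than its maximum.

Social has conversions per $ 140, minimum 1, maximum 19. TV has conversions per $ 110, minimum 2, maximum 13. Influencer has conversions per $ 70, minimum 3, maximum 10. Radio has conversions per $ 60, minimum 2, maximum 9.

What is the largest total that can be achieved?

3320

Meeting every minimum uses 1+2+3+2 = 8 $, leaving 19.
Highest conversions per $ first: Social 140 > TV 110 > Influencer 70 > Radio 60.
Give Social 18 more to hit its cap of 19 — 1 left.
TV: +1 (room for 11) → 3. Pool exhausted.
Total = 140×19 + 110×3 + 70×3 + 60×2 = 3320.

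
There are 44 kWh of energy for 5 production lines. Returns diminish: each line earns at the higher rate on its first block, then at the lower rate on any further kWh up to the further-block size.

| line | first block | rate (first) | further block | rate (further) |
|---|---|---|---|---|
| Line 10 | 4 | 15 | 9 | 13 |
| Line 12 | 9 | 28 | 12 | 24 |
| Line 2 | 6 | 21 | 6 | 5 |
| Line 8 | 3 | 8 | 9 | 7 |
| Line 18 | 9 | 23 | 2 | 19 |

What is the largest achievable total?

Order all 10 blocks by rate: Line 12/T1 28 > Line 12/T2 24 > Line 18/T1 23 > Line 2/T1 21 > Line 18/T2 19 > Line 10/T1 15 > Line 10/T2 13 > Line 8/T1 8 > Line 8/T2 7 > Line 2/T2 5.
Line 12/T1 (28): +9 ; 35 left.
Line 12 T2 at 24: fill all 12 ; 23 left.
Fill Line 18 T1 block (9 at 23) ; 14 left.
Fill Line 2 T1 block (6 at 21) ; 8 left.
Fill Line 18 T2 block (2 at 19) ; 6 left.
Line 10 T1 at 15: fill all 4 ; 2 left.
2 remain; put them into Line 10 T2 at 13.
Total = 28×9 + 24×12 + 23×9 + 21×6 + 19×2 + 15×4 + 13×2 = 997.

997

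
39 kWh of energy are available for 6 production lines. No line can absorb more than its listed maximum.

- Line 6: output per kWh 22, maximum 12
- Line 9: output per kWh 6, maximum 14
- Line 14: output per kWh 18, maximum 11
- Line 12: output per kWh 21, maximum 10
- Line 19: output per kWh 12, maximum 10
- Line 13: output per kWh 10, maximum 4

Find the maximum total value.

744

Highest output per kWh first: Line 6 22 > Line 12 21 > Line 14 18 > Line 19 12 > Line 13 10 > Line 9 6.
Line 6: +12 to 12 (cap) ; 27 left.
Line 12: +10 to 10 (cap) ; 17 left.
Line 14 takes 11 to reach its cap of 11 ; 6 left.
Line 19: +6 (room for 10) → 6. Pool exhausted.
Total = 22×12 + 18×11 + 21×10 + 12×6 = 744.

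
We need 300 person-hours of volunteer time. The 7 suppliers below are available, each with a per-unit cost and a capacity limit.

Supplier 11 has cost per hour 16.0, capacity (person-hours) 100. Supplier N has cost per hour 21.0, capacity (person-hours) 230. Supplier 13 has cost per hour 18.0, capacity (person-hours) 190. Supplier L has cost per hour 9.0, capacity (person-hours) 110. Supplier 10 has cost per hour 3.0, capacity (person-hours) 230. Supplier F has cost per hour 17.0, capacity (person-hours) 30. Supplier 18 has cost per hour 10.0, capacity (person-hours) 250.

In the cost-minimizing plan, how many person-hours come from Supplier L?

70

Fill from the cheapest supplier first.
Take 230 from Supplier 10 at 3.0 → need 70 more.
Take 70 from Supplier L at 9.0 to finish.
Supplier 18, Supplier 11, Supplier F, Supplier 13, Supplier N: unused.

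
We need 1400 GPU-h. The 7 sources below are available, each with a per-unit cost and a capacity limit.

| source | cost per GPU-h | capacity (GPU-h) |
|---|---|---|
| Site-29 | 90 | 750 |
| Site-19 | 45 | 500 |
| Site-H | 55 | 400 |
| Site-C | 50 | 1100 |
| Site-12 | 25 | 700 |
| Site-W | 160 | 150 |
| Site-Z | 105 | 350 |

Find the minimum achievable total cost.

Use sources in increasing cost order.
Site-12 (25): use full 700 → 700 GPU-h to go.
Site-19 (45): use full 500 → 200 GPU-h to go.
Take 200 from Site-C at 50 to finish.
Site-H, Site-29, Site-Z, Site-W: unused.
Cost = 700×25 + 500×45 + 200×50 = 50000.

50000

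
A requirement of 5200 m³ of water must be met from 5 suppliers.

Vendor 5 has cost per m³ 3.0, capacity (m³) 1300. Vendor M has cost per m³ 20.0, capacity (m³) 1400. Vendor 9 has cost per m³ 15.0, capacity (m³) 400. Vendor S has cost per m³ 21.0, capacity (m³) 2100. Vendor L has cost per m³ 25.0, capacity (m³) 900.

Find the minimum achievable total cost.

82000

Use suppliers in increasing cost order.
Take 1300 from Vendor 5 at 3.0 ; need 3900 more.
Vendor 9 at 15.0: take all 400 m³ ; 3500 still needed.
Vendor M (20.0): use full 1400 ; 2100 m³ to go.
Take 2100 from Vendor S at 21.0 ; need 0 more.
Vendor L: unused.
Cost = 1300×3.0 + 400×15.0 + 1400×20.0 + 2100×21.0 = 82000.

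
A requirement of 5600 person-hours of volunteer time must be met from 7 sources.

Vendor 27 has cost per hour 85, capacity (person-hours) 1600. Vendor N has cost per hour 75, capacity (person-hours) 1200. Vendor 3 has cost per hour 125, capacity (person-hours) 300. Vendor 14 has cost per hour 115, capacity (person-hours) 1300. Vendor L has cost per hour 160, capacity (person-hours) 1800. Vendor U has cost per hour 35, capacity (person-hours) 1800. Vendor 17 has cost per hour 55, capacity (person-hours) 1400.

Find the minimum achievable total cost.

Use sources in increasing cost order.
Vendor U (35): use full 1800 → 3800 person-hours to go.
Take 1400 from Vendor 17 at 55 → need 2400 more.
Take 1200 from Vendor N at 75 → need 1200 more.
Take 1200 from Vendor 27 at 85 to finish.
Vendor 14, Vendor 3, Vendor L: unused.
Cost = 1800×35 + 1400×55 + 1200×75 + 1200×85 = 332000.

332000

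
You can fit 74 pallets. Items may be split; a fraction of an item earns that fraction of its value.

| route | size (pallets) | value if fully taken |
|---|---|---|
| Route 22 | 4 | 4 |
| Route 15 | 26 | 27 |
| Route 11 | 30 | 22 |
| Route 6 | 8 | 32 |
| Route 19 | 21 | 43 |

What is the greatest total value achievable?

117

Rank by value-to-size ratio: Route 6 32/8≈4, Route 19 43/21≈2.05, Route 15 27/26≈1.04, Route 22 4/4≈1, Route 11 22/30≈0.733.
Route 6: take in full, 8 pallets for value 32 — 66 left.
All 21 pallets of Route 19 fit (value 43) — 45 remain.
Take all of Route 15 (26 pallets, value 27) — 19 pallets left.
All 4 pallets of Route 22 fit (value 4) — 15 remain.
15 pallets left: a 15/30 share of Route 11 gives 22×15/30 = 11.
Total value = 117.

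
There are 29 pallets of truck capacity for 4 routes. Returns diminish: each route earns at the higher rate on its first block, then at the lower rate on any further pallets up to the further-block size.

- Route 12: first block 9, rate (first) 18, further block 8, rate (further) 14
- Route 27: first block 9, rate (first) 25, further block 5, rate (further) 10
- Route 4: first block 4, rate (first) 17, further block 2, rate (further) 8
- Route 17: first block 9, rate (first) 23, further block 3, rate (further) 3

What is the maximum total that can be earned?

628

Treat each block as its own option and order by rate: Route 27/T1 25 > Route 17/T1 23 > Route 12/T1 18 > Route 4/T1 17 > Route 12/T2 14 > Route 27/T2 10 > Route 4/T2 8 > Route 17/T2 3.
Route 27/T1 (25): +9 ; 20 left.
Route 17 T1 at 23: fill all 9 ; 11 left.
Route 12/T1 (18): +9 ; 2 left.
Route 4 T1 at 17: only 2 left, fill 2.
Total = 25×9 + 23×9 + 18×9 + 17×2 = 628.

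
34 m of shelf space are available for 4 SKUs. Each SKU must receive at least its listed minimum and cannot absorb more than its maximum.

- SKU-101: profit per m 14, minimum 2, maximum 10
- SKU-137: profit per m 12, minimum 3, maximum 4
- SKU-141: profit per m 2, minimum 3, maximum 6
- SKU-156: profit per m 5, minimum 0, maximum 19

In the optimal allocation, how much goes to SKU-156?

Meeting every minimum uses 2+3+3+0 = 8 m, leaving 26.
Rank by profit per m: SKU-101 14 > SKU-137 12 > SKU-156 5 > SKU-141 2.
Give SKU-101 8 more to hit its cap of 10 ; 18 left.
Give SKU-137 1 more to hit its cap of 4 ; 17 left.
SKU-156: +17 (room for 19) → 17. Pool exhausted.

17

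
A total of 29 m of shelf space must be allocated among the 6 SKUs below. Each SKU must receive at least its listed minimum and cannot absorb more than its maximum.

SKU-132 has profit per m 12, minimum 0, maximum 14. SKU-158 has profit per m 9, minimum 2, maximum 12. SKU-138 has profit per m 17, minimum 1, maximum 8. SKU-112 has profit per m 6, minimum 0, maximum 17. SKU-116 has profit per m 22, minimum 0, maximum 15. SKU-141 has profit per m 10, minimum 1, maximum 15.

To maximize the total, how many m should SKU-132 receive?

3

Meeting every minimum uses 0+2+1+0+0+1 = 4 m, leaving 25.
Order the SKUs by profit per m: SKU-116 22 > SKU-138 17 > SKU-132 12 > SKU-141 10 > SKU-158 9 > SKU-112 6.
Give SKU-116 15 more to hit its cap of 15 — 10 left.
SKU-138: +7 to 8 (cap) — 3 left.
SKU-132 has room for 14 more but only 3 remain, so it gets 3.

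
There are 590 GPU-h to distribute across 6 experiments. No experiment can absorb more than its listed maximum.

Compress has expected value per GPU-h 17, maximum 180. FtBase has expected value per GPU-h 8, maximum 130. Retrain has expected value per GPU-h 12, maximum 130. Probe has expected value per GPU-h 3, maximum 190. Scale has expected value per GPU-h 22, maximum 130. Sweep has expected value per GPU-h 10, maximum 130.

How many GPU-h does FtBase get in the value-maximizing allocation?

20

Order the experiments by expected value per GPU-h: Scale 22 > Compress 17 > Retrain 12 > Sweep 10 > FtBase 8 > Probe 3.
Give Scale 130 to hit its cap of 130 — 460 left.
Give Compress 180 to hit its cap of 180 — 280 left.
Retrain: +130 to 130 (cap) — 150 left.
Give Sweep 130 to hit its cap of 130 — 20 left.
FtBase has room for 130 but only 20 remain, so it gets 20.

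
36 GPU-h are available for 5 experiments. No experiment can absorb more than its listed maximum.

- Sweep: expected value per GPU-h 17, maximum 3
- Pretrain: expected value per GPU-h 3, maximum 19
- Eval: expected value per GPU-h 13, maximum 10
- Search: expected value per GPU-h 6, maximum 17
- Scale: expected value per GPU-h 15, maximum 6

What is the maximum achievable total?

Highest expected value per GPU-h first: Sweep 17 > Scale 15 > Eval 13 > Search 6 > Pretrain 3.
Sweep takes 3 to reach its cap of 3 — 33 left.
Give Scale 6 to hit its cap of 6 — 27 left.
Eval takes 10 to reach its cap of 10 — 17 left.
Search takes 17 to reach its cap of 17 — 0 left.
Total = 17×3 + 13×10 + 6×17 + 15×6 = 373.

373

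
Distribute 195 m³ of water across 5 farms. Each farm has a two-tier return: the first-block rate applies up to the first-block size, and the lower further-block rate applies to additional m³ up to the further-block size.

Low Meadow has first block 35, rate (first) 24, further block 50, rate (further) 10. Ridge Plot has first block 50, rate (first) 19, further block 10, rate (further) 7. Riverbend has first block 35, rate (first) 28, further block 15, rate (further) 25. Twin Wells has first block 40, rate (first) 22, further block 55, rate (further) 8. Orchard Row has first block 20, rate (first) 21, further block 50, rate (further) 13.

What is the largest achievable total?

4445

Treat each block as its own option and order by rate: Riverbend/tier1 28 > Riverbend/tier2 25 > Low Meadow/tier1 24 > Twin Wells/tier1 22 > Orchard Row/tier1 21 > Ridge Plot/tier1 19 > Orchard Row/tier2 13 > Low Meadow/tier2 10 > Twin Wells/tier2 8 > Ridge Plot/tier2 7.
Riverbend tier1 at 28: fill all 35 — 160 left.
Riverbend/tier2 (25): +15 — 145 left.
Low Meadow tier1 at 24: fill all 35 — 110 left.
Twin Wells/tier1 (22): +40 — 70 left.
Orchard Row/tier1 (21): +20 — 50 left.
Ridge Plot tier1 at 19: fill all 50 — 0 left.
Total = 28×35 + 25×15 + 24×35 + 22×40 + 21×20 + 19×50 = 4445.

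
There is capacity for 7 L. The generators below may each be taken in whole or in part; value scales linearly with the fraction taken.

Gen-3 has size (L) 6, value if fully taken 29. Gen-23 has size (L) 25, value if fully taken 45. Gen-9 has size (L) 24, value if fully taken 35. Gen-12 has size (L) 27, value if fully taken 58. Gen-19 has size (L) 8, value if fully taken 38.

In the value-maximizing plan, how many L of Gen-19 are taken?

Rank by value-to-size ratio: Gen-3 29/6≈4.83, Gen-19 38/8≈4.75, Gen-12 58/27≈2.15, Gen-23 45/25≈1.8, Gen-9 35/24≈1.46.
All 6 L of Gen-3 fit (value 29) — 1 remain.
Fill the last 1 L with part of Gen-19: 1/8 of it earns 4.75.

1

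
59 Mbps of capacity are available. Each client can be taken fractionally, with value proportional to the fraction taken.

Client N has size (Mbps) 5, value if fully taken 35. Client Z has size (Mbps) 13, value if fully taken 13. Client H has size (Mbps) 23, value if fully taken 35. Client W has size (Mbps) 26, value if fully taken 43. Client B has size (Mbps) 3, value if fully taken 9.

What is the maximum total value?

124

Sort by value density: Client N 35/5≈7, Client B 9/3≈3, Client W 43/26≈1.65, Client H 35/23≈1.52, Client Z 13/13≈1.
Client N: take in full, 5 Mbps for value 35 → 54 left.
All 3 Mbps of Client B fit (value 9) → 51 remain.
All 26 Mbps of Client W fit (value 43) → 25 remain.
All 23 Mbps of Client H fit (value 35) → 2 remain.
Only 2 Mbps remain; take 2/13 of Client Z for value 13×2/13 = 2.
Total value = 124.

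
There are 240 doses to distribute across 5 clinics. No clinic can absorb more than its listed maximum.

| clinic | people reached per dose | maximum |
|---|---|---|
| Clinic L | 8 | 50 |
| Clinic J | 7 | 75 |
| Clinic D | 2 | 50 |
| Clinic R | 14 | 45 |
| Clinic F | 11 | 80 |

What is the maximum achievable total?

Order the clinics by people reached per dose: Clinic R 14 > Clinic F 11 > Clinic L 8 > Clinic J 7 > Clinic D 2.
Clinic R takes 45 to reach its cap of 45 — 195 left.
Clinic F takes 80 to reach its cap of 80 — 115 left.
Clinic L takes 50 to reach its cap of 50 — 65 left.
Clinic J: +65 (room for 75) → 65. Pool exhausted.
Total = 8×50 + 7×65 + 14×45 + 11×80 = 2365.

2365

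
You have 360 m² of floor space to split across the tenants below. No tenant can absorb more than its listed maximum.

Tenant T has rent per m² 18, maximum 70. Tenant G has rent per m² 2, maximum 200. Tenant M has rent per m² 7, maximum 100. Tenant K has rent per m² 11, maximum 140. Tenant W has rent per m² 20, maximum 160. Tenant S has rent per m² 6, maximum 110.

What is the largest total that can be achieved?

Highest rent per m² first: Tenant W 20 > Tenant T 18 > Tenant K 11 > Tenant M 7 > Tenant S 6 > Tenant G 2.
Tenant W: +160 to 160 (cap) → 200 left.
Give Tenant T 70 to hit its cap of 70 → 130 left.
Only 130 left; Tenant K takes them to reach 130.
Total = 18×70 + 11×130 + 20×160 = 5890.

5890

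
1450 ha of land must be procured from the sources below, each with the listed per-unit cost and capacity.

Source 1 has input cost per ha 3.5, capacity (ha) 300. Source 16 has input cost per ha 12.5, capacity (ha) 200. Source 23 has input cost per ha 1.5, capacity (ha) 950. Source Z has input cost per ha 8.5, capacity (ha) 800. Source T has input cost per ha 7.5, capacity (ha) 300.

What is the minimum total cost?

3975

Fill from the cheapest source first.
Source 23 (1.5): use full 950 → 500 ha to go.
Source 1 at 3.5: take all 300 ha → 200 still needed.
Source T (7.5): take the remaining 200 → done.
Source Z, Source 16: unused.
Cost = 950×1.5 + 300×3.5 + 200×7.5 = 3975.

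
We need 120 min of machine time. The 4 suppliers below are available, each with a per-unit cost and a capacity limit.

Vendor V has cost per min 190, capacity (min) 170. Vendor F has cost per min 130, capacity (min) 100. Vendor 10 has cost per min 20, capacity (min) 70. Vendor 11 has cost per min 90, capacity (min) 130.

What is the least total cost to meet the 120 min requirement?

Cheapest first:
Vendor 10 at 20: take all 70 min ; 50 still needed.
Vendor 11 (90): take the remaining 50 ; done.
Vendor F, Vendor V: unused.
Cost = 70×20 + 50×90 = 5900.

5900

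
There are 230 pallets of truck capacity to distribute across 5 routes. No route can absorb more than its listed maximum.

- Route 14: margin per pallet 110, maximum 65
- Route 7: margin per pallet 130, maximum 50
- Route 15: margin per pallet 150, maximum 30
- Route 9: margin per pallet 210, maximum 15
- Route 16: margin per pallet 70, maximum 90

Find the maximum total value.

Rank by margin per pallet: Route 9 210 > Route 15 150 > Route 7 130 > Route 14 110 > Route 16 70.
Route 9 takes 15 to reach its cap of 15 → 215 left.
Give Route 15 30 to hit its cap of 30 → 185 left.
Route 7: +50 to 50 (cap) → 135 left.
Route 14 takes 65 to reach its cap of 65 → 70 left.
Route 16 has room for 90 but only 70 remain, so it gets 70.
Total = 110×65 + 130×50 + 150×30 + 210×15 + 70×70 = 26200.

26200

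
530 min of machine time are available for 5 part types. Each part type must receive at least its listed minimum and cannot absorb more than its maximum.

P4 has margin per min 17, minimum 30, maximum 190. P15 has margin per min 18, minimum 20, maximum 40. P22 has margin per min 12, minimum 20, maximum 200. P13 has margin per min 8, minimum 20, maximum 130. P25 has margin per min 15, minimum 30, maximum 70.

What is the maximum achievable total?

7640

Meeting every minimum uses 30+20+20+20+30 = 120 min, leaving 410.
Order the part types by margin per min: P15 18 > P4 17 > P25 15 > P22 12 > P13 8.
P15: +20 to 40 (cap) — 390 left.
P4 takes 160 more to reach its cap of 190 — 230 left.
Give P25 40 more to hit its cap of 70 — 190 left.
Give P22 180 more to hit its cap of 200 — 10 left.
P13 has room for 110 more but only 10 remain, so it gets 30.
Total = 17×190 + 18×40 + 12×200 + 8×30 + 15×70 = 7640.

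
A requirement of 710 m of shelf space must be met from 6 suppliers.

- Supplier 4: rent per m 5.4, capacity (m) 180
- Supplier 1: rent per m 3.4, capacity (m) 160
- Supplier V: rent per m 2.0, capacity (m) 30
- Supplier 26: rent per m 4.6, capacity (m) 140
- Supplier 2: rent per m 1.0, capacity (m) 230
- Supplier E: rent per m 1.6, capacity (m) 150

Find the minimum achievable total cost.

1718

Cheapest first:
Take 230 from Supplier 2 at 1.0 ; need 480 more.
Supplier E (1.6): use full 150 ; 330 m to go.
Take 30 from Supplier V at 2.0 ; need 300 more.
Supplier 1 at 3.4: take all 160 m ; 140 still needed.
Supplier 26 (4.6): use full 140 ; 0 m to go.
Supplier 4: unused.
Cost = 230×1.0 + 150×1.6 + 30×2.0 + 160×3.4 + 140×4.6 = 1718.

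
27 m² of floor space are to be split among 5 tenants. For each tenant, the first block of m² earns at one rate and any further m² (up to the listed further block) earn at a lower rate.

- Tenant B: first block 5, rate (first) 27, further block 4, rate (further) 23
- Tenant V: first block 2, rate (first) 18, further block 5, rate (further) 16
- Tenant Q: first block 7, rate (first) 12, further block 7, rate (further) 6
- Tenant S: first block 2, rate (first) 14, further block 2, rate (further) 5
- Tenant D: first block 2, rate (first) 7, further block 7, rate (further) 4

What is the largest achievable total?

Order all 10 blocks by rate: Tenant B/T1 27 > Tenant B/T2 23 > Tenant V/T1 18 > Tenant V/T2 16 > Tenant S/T1 14 > Tenant Q/T1 12 > Tenant D/T1 7 > Tenant Q/T2 6 > Tenant S/T2 5 > Tenant D/T2 4.
Tenant B/T1 (27): +5 — 22 left.
Tenant B T2 at 23: fill all 4 — 18 left.
Tenant V T1 at 18: fill all 2 — 16 left.
Tenant V T2 at 16: fill all 5 — 11 left.
Tenant S/T1 (14): +2 — 9 left.
Tenant Q/T1 (12): +7 — 2 left.
Tenant D/T1 (7): +2 — 0 left.
Total = 27×5 + 23×4 + 18×2 + 16×5 + 14×2 + 12×7 + 7×2 = 469.

469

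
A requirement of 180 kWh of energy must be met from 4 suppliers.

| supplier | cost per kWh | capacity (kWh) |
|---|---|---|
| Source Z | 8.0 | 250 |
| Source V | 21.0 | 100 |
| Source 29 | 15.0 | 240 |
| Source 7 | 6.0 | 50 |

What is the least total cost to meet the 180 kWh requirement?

1340

Cheapest first:
Take 50 from Source 7 at 6.0 → need 130 more.
Source Z at 8.0: take 130 of its 250 → requirement met.
Source 29, Source V: unused.
Cost = 50×6.0 + 130×8.0 = 1340.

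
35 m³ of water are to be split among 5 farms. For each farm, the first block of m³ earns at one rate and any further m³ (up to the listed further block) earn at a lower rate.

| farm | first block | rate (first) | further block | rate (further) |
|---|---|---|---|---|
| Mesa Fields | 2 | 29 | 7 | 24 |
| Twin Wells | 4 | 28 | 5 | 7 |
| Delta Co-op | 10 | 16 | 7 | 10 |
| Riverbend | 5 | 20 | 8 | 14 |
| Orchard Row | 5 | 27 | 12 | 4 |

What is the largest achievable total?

761

Rank every tier by rate: Mesa Fields/first 29 > Twin Wells/first 28 > Orchard Row/first 27 > Mesa Fields/second 24 > Riverbend/first 20 > Delta Co-op/first 16 > Riverbend/second 14 > Delta Co-op/second 10 > Twin Wells/second 7 > Orchard Row/second 4.
Fill Mesa Fields first block (2 at 29) ; 33 left.
Twin Wells/first (28): +4 ; 29 left.
Fill Orchard Row first block (5 at 27) ; 24 left.
Mesa Fields/second (24): +7 ; 17 left.
Fill Riverbend first block (5 at 20) ; 12 left.
Delta Co-op/first (16): +10 ; 2 left.
Riverbend/second: +2 of 8 at 14; pool empty.
Total = 29×2 + 28×4 + 27×5 + 24×7 + 20×5 + 16×10 + 14×2 = 761.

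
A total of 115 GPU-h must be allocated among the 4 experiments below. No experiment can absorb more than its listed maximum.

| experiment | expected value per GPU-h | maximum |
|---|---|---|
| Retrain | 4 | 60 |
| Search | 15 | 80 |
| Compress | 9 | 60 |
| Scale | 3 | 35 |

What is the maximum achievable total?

Rank by expected value per GPU-h: Search 15 > Compress 9 > Retrain 4 > Scale 3.
Search takes 80 to reach its cap of 80 → 35 left.
Only 35 left; Compress takes them to reach 35.
Total = 15×80 + 9×35 = 1515.

1515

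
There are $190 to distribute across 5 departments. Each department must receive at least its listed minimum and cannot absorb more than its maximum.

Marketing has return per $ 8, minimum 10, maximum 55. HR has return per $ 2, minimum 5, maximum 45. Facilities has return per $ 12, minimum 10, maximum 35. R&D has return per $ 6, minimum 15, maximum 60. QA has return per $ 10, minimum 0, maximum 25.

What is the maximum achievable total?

Meeting every minimum uses 10+5+10+15+0 = 40 $, leaving 150.
Highest return per $ first: Facilities 12 > QA 10 > Marketing 8 > R&D 6 > HR 2.
Facilities: +25 to 35 (cap) → 125 left.
QA: +25 to 25 (cap) → 100 left.
Give Marketing 45 more to hit its cap of 55 → 55 left.
Give R&D 45 more to hit its cap of 60 → 10 left.
Only 10 left; HR takes them to reach 15.
Total = 8×55 + 2×15 + 12×35 + 6×60 + 10×25 = 1500.

1500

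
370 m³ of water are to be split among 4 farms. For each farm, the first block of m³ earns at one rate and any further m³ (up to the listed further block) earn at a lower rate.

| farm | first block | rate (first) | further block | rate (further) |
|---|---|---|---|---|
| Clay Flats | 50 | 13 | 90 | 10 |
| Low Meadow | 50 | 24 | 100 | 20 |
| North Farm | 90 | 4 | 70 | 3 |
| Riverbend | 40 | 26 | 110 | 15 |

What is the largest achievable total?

Treat each block as its own option and order by rate: Riverbend/tier1 26 > Low Meadow/tier1 24 > Low Meadow/tier2 20 > Riverbend/tier2 15 > Clay Flats/tier1 13 > Clay Flats/tier2 10 > North Farm/tier1 4 > North Farm/tier2 3.
Riverbend tier1 at 26: fill all 40 — 330 left.
Low Meadow/tier1 (24): +50 — 280 left.
Low Meadow tier2 at 20: fill all 100 — 180 left.
Riverbend/tier2 (15): +110 — 70 left.
Clay Flats tier1 at 13: fill all 50 — 20 left.
Clay Flats tier2 at 10: only 20 left, fill 20.
Total = 26×40 + 24×50 + 20×100 + 15×110 + 13×50 + 10×20 = 6740.

6740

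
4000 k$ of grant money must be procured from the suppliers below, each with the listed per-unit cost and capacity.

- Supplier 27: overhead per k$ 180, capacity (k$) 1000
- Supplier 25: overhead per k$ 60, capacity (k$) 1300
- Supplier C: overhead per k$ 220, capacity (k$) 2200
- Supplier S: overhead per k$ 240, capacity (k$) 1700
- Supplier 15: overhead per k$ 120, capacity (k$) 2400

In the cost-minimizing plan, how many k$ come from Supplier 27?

300

Cheapest first:
Supplier 25 at 60: take all 1300 k$ → 2700 still needed.
Take 2400 from Supplier 15 at 120 → need 300 more.
Supplier 27 (180): take the remaining 300 → done.
Supplier C, Supplier S: unused.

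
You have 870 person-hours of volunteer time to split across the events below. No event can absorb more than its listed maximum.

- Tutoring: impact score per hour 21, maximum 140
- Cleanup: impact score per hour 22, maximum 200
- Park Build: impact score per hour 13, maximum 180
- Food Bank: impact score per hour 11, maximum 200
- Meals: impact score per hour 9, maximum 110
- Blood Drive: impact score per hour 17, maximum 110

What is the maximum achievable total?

14110

Order the events by impact score per hour: Cleanup 22 > Tutoring 21 > Blood Drive 17 > Park Build 13 > Food Bank 11 > Meals 9.
Cleanup takes 200 to reach its cap of 200 — 670 left.
Tutoring takes 140 to reach its cap of 140 — 530 left.
Blood Drive takes 110 to reach its cap of 110 — 420 left.
Give Park Build 180 to hit its cap of 180 — 240 left.
Food Bank takes 200 to reach its cap of 200 — 40 left.
Only 40 left; Meals takes them to reach 40.
Total = 21×140 + 22×200 + 13×180 + 11×200 + 9×40 + 17×110 = 14110.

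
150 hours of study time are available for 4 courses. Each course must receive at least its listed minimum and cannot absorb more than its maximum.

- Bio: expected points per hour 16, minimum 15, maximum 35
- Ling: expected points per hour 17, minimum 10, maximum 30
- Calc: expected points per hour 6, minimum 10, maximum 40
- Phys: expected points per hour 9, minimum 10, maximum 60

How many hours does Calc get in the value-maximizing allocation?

25

Meeting every minimum uses 15+10+10+10 = 45 hours, leaving 105.
Order the courses by expected points per hour: Ling 17 > Bio 16 > Phys 9 > Calc 6.
Give Ling 20 more to hit its cap of 30 ; 85 left.
Bio: +20 to 35 (cap) ; 65 left.
Phys: +50 to 60 (cap) ; 15 left.
Calc has room for 30 more but only 15 remain, so it gets 25.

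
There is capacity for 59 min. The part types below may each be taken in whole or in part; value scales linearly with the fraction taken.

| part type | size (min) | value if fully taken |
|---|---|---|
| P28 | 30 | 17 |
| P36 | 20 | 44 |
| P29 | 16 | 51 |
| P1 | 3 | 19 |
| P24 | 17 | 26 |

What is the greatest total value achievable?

141.7

Rank by value-to-size ratio: P1 19/3≈6.33, P29 51/16≈3.19, P36 44/20≈2.2, P24 26/17≈1.53, P28 17/30≈0.567.
P1: take in full, 3 min for value 19 ; 56 left.
All 16 min of P29 fit (value 51) ; 40 remain.
Take all of P36 (20 min, value 44) ; 20 min left.
Take all of P24 (17 min, value 26) ; 3 min left.
3 min left: a 3/30 share of P28 gives 17×3/30 = 1.7.
Total value = 141.7.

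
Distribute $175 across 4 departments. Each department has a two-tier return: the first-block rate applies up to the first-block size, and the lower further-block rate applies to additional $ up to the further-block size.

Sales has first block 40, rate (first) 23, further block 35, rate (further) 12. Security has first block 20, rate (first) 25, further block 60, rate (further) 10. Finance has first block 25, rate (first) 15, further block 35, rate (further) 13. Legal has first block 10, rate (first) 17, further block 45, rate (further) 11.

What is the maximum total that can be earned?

2950

Rank every tier by rate: Security/tier1 25 > Sales/tier1 23 > Legal/tier1 17 > Finance/tier1 15 > Finance/tier2 13 > Sales/tier2 12 > Legal/tier2 11 > Security/tier2 10.
Security tier1 at 25: fill all 20 ; 155 left.
Sales/tier1 (23): +40 ; 115 left.
Fill Legal tier1 block (10 at 17) ; 105 left.
Finance tier1 at 15: fill all 25 ; 80 left.
Finance/tier2 (13): +35 ; 45 left.
Fill Sales tier2 block (35 at 12) ; 10 left.
10 remain; put them into Legal tier2 at 11.
Total = 25×20 + 23×40 + 17×10 + 15×25 + 13×35 + 12×35 + 11×10 = 2950.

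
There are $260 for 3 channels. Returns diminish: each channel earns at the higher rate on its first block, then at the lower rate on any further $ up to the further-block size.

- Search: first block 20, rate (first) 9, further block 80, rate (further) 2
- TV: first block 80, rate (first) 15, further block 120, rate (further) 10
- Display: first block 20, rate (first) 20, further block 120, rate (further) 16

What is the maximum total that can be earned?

3920

Rank every tier by rate: Display/tier1 20 > Display/tier2 16 > TV/tier1 15 > TV/tier2 10 > Search/tier1 9 > Search/tier2 2.
Display tier1 at 20: fill all 20 — 240 left.
Display/tier2 (16): +120 — 120 left.
TV tier1 at 15: fill all 80 — 40 left.
40 remain; put them into TV tier2 at 10.
Total = 20×20 + 16×120 + 15×80 + 10×40 = 3920.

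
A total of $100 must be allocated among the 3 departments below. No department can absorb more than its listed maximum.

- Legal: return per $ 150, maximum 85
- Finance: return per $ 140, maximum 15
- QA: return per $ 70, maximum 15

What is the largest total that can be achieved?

14850

Highest return per $ first: Legal 150 > Finance 140 > QA 70.
Legal takes 85 to reach its cap of 85 ; 15 left.
Finance: +15 to 15 (cap) ; 0 left.
Total = 150×85 + 140×15 = 14850.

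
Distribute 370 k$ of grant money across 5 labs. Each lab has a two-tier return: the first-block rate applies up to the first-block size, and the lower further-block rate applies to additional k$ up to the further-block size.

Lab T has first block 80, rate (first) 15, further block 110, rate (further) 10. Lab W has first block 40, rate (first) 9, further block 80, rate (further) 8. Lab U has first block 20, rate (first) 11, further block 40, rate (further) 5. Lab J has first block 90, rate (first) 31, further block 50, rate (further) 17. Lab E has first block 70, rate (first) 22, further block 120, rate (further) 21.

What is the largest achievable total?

8300

Rank every tier by rate: Lab J/T1 31 > Lab E/T1 22 > Lab E/T2 21 > Lab J/T2 17 > Lab T/T1 15 > Lab U/T1 11 > Lab T/T2 10 > Lab W/T1 9 > Lab W/T2 8 > Lab U/T2 5.
Lab J/T1 (31): +90 ; 280 left.
Lab E/T1 (22): +70 ; 210 left.
Lab E T2 at 21: fill all 120 ; 90 left.
Fill Lab J T2 block (50 at 17) ; 40 left.
40 remain; put them into Lab T T1 at 15.
Total = 31×90 + 22×70 + 21×120 + 17×50 + 15×40 = 8300.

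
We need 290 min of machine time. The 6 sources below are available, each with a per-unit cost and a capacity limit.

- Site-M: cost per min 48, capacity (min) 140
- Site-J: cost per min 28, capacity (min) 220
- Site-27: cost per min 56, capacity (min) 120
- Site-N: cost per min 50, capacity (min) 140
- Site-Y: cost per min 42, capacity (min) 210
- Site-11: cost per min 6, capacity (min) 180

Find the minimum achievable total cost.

Fill from the cheapest source first.
Site-11 at 6: take all 180 min ; 110 still needed.
Site-J at 28: take 110 of its 220 ; requirement met.
Site-Y, Site-M, Site-N, Site-27: unused.
Cost = 180×6 + 110×28 = 4160.

4160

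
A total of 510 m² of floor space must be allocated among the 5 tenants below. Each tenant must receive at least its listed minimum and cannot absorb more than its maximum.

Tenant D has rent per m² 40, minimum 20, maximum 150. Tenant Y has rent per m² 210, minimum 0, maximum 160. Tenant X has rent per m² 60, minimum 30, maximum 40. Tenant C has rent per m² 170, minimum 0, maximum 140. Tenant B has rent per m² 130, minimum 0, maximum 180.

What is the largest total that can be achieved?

Meeting every minimum uses 20+0+30+0+0 = 50 m², leaving 460.
Highest rent per m² first: Tenant Y 210 > Tenant C 170 > Tenant B 130 > Tenant X 60 > Tenant D 40.
Give Tenant Y 160 more to hit its cap of 160 → 300 left.
Tenant C: +140 to 140 (cap) → 160 left.
Tenant B has room for 180 more but only 160 remain, so it gets 160.
Total = 40×20 + 210×160 + 60×30 + 170×140 + 130×160 = 80800.

80800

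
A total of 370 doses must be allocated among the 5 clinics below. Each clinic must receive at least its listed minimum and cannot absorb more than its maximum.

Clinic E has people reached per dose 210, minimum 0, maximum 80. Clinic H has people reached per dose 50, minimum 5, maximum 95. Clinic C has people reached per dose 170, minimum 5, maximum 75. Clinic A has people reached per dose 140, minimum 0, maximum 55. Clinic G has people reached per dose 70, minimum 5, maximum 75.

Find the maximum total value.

46750

Meeting every minimum uses 0+5+5+0+5 = 15 doses, leaving 355.
Rank by people reached per dose: Clinic E 210 > Clinic C 170 > Clinic A 140 > Clinic G 70 > Clinic H 50.
Give Clinic E 80 more to hit its cap of 80 — 275 left.
Clinic C takes 70 more to reach its cap of 75 — 205 left.
Clinic A takes 55 more to reach its cap of 55 — 150 left.
Give Clinic G 70 more to hit its cap of 75 — 80 left.
Clinic H has room for 90 more but only 80 remain, so it gets 85.
Total = 210×80 + 50×85 + 170×75 + 140×55 + 70×75 = 46750.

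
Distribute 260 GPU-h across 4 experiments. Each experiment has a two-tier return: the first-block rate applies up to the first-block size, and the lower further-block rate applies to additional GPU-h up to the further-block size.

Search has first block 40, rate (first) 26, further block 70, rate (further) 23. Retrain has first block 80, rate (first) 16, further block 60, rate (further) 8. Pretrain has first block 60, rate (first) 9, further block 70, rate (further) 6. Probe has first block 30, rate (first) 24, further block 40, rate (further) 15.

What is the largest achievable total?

Rank every tier by rate: Search/T1 26 > Probe/T1 24 > Search/T2 23 > Retrain/T1 16 > Probe/T2 15 > Pretrain/T1 9 > Retrain/T2 8 > Pretrain/T2 6.
Search/T1 (26): +40 → 220 left.
Fill Probe T1 block (30 at 24) → 190 left.
Search/T2 (23): +70 → 120 left.
Retrain/T1 (16): +80 → 40 left.
Probe T2 at 15: fill all 40 → 0 left.
Total = 26×40 + 24×30 + 23×70 + 16×80 + 15×40 = 5250.

5250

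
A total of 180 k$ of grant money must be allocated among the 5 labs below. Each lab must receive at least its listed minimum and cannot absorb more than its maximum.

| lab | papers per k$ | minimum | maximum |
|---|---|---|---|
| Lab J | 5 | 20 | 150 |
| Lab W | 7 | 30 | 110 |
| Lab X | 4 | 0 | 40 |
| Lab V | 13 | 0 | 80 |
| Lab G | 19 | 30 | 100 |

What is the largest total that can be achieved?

Meeting every minimum uses 20+30+0+0+30 = 80 k$, leaving 100.
Order the labs by papers per k$: Lab G 19 > Lab V 13 > Lab W 7 > Lab J 5 > Lab X 4.
Give Lab G 70 more to hit its cap of 100 → 30 left.
Lab V has room for 80 more but only 30 remain, so it gets 30.
Total = 5×20 + 7×30 + 13×30 + 19×100 = 2600.

2600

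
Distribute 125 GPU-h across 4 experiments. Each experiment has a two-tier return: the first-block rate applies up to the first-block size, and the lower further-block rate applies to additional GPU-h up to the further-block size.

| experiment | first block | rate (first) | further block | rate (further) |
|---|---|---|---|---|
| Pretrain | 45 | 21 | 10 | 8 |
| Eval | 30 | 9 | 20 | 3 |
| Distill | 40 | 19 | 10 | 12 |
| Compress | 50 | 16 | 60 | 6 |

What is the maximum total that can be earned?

Treat each block as its own option and order by rate: Pretrain/first 21 > Distill/first 19 > Compress/first 16 > Distill/second 12 > Eval/first 9 > Pretrain/second 8 > Compress/second 6 > Eval/second 3.
Fill Pretrain first block (45 at 21) — 80 left.
Distill first at 19: fill all 40 — 40 left.
Compress/first: +40 of 50 at 16; pool empty.
Total = 21×45 + 19×40 + 16×40 = 2345.

2345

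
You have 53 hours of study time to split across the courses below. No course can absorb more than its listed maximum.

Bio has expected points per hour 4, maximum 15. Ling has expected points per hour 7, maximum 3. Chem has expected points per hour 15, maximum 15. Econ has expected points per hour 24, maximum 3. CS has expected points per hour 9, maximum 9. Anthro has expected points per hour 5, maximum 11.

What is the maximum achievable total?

Order the courses by expected points per hour: Econ 24 > Chem 15 > CS 9 > Ling 7 > Anthro 5 > Bio 4.
Econ: +3 to 3 (cap) → 50 left.
Chem: +15 to 15 (cap) → 35 left.
CS takes 9 to reach its cap of 9 → 26 left.
Ling takes 3 to reach its cap of 3 → 23 left.
Anthro: +11 to 11 (cap) → 12 left.
Bio has room for 15 but only 12 remain, so it gets 12.
Total = 4×12 + 7×3 + 15×15 + 24×3 + 9×9 + 5×11 = 502.

502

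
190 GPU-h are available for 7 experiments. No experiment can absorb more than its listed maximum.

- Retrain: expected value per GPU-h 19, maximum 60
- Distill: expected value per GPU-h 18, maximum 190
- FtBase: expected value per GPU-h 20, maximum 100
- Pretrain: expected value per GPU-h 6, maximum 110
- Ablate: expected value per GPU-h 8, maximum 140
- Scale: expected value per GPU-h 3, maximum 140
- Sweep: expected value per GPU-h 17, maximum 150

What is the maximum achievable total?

3680

Rank by expected value per GPU-h: FtBase 20 > Retrain 19 > Distill 18 > Sweep 17 > Ablate 8 > Pretrain 6 > Scale 3.
Give FtBase 100 to hit its cap of 100 — 90 left.
Give Retrain 60 to hit its cap of 60 — 30 left.
Only 30 left; Distill takes them to reach 30.
Total = 19×60 + 18×30 + 20×100 = 3680.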